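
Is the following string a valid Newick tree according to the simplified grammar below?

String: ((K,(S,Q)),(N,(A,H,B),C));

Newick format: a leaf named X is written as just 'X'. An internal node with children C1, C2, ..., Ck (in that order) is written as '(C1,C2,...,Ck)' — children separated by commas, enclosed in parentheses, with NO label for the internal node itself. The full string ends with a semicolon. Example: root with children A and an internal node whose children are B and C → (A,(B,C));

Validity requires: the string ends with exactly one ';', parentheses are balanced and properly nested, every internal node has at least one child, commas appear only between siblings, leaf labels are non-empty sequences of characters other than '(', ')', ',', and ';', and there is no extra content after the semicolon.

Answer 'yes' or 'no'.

Answer: yes

Derivation:
Input: ((K,(S,Q)),(N,(A,H,B),C));
Paren balance: 5 '(' vs 5 ')' OK
Ends with single ';': True
Full parse: OK
Valid: True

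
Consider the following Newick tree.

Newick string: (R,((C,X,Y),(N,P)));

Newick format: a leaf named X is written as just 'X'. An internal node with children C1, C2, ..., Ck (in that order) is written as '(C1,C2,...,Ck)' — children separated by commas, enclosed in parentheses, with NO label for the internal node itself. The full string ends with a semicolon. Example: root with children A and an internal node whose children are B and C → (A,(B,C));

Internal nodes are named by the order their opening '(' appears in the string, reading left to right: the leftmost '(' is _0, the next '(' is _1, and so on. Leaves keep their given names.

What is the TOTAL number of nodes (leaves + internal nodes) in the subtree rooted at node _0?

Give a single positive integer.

Newick: (R,((C,X,Y),(N,P)));
Locate _0: it is the '(' at position 0 (the 1st '(' reading left to right).
Query: subtree rooted at _0
_0: subtree_size = 1 + 9
  R: subtree_size = 1 + 0
  _1: subtree_size = 1 + 7
    _2: subtree_size = 1 + 3
      C: subtree_size = 1 + 0
      X: subtree_size = 1 + 0
      Y: subtree_size = 1 + 0
    _3: subtree_size = 1 + 2
      N: subtree_size = 1 + 0
      P: subtree_size = 1 + 0
Total subtree size of _0: 10

Answer: 10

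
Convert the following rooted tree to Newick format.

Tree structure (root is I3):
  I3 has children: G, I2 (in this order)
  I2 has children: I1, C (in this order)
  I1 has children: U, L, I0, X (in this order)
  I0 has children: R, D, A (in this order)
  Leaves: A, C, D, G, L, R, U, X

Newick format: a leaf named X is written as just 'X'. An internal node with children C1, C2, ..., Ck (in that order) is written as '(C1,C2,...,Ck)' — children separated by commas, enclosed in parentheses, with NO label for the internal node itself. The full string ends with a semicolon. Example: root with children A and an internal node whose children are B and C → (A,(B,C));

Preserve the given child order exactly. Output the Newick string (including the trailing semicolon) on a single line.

internal I3 with children ['G', 'I2']
  leaf 'G' → 'G'
  internal I2 with children ['I1', 'C']
    internal I1 with children ['U', 'L', 'I0', 'X']
      leaf 'U' → 'U'
      leaf 'L' → 'L'
      internal I0 with children ['R', 'D', 'A']
        leaf 'R' → 'R'
        leaf 'D' → 'D'
        leaf 'A' → 'A'
      → '(R,D,A)'
      leaf 'X' → 'X'
    → '(U,L,(R,D,A),X)'
    leaf 'C' → 'C'
  → '((U,L,(R,D,A),X),C)'
→ '(G,((U,L,(R,D,A),X),C))'
Final: (G,((U,L,(R,D,A),X),C));

Answer: (G,((U,L,(R,D,A),X),C));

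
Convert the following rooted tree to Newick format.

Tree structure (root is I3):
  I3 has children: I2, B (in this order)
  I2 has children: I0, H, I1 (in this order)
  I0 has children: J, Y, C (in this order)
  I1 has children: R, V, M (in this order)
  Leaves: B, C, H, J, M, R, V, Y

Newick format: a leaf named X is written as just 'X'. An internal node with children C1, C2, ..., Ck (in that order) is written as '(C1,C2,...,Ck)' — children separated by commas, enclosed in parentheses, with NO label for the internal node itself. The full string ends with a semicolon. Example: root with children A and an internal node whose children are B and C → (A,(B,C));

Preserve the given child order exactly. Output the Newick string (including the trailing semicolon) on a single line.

Answer: (((J,Y,C),H,(R,V,M)),B);

Derivation:
internal I3 with children ['I2', 'B']
  internal I2 with children ['I0', 'H', 'I1']
    internal I0 with children ['J', 'Y', 'C']
      leaf 'J' → 'J'
      leaf 'Y' → 'Y'
      leaf 'C' → 'C'
    → '(J,Y,C)'
    leaf 'H' → 'H'
    internal I1 with children ['R', 'V', 'M']
      leaf 'R' → 'R'
      leaf 'V' → 'V'
      leaf 'M' → 'M'
    → '(R,V,M)'
  → '((J,Y,C),H,(R,V,M))'
  leaf 'B' → 'B'
→ '(((J,Y,C),H,(R,V,M)),B)'
Final: (((J,Y,C),H,(R,V,M)),B);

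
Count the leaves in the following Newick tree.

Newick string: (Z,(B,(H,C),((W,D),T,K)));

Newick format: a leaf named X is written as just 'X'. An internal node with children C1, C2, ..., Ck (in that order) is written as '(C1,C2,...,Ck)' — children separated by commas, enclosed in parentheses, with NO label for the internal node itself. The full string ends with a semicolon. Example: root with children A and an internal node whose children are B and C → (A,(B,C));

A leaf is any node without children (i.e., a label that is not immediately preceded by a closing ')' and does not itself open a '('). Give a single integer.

Answer: 8

Derivation:
Newick: (Z,(B,(H,C),((W,D),T,K)));
Scan left-to-right; a leaf is any maximal label run not followed by '(':
  pos 1: leaf 'Z' → count = 1
  pos 4: leaf 'B' → count = 2
  pos 7: leaf 'H' → count = 3
  pos 9: leaf 'C' → count = 4
  pos 14: leaf 'W' → count = 5
  pos 16: leaf 'D' → count = 6
  pos 19: leaf 'T' → count = 7
  pos 21: leaf 'K' → count = 8
Total leaves: 8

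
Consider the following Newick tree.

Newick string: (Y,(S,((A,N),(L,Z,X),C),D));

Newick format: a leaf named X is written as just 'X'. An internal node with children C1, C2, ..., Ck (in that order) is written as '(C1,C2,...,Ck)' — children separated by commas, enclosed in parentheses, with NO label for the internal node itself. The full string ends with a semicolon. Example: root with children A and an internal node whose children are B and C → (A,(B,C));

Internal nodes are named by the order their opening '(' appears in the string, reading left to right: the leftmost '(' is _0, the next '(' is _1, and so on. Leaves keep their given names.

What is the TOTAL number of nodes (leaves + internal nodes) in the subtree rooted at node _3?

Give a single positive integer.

Answer: 3

Derivation:
Newick: (Y,(S,((A,N),(L,Z,X),C),D));
Locate _3: it is the '(' at position 7 (the 4th '(' reading left to right).
Query: subtree rooted at _3
_3: subtree_size = 1 + 2
  A: subtree_size = 1 + 0
  N: subtree_size = 1 + 0
Total subtree size of _3: 3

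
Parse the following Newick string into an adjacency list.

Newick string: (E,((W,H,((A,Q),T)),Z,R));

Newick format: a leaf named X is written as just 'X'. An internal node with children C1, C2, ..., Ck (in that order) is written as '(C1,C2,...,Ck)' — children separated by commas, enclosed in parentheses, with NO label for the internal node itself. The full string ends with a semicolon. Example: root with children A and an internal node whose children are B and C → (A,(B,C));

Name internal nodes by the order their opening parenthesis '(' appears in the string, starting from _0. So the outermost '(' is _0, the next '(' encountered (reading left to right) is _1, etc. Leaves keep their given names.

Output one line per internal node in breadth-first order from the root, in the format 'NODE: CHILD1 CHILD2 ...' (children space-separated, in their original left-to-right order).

Input: (E,((W,H,((A,Q),T)),Z,R));
Scanning left-to-right, naming '(' by encounter order:
  pos 0: '(' -> open internal node _0 (depth 1)
  pos 3: '(' -> open internal node _1 (depth 2)
  pos 4: '(' -> open internal node _2 (depth 3)
  pos 9: '(' -> open internal node _3 (depth 4)
  pos 10: '(' -> open internal node _4 (depth 5)
  pos 14: ')' -> close internal node _4 (now at depth 4)
  pos 17: ')' -> close internal node _3 (now at depth 3)
  pos 18: ')' -> close internal node _2 (now at depth 2)
  pos 23: ')' -> close internal node _1 (now at depth 1)
  pos 24: ')' -> close internal node _0 (now at depth 0)
Total internal nodes: 5
BFS adjacency from root:
  _0: E _1
  _1: _2 Z R
  _2: W H _3
  _3: _4 T
  _4: A Q

Answer: _0: E _1
_1: _2 Z R
_2: W H _3
_3: _4 T
_4: A Q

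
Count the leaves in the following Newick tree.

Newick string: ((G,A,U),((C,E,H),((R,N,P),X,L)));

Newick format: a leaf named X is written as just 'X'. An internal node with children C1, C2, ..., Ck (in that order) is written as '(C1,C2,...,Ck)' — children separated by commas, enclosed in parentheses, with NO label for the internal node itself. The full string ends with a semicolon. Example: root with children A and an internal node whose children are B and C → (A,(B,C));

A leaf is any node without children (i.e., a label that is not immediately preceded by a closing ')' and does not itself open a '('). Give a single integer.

Newick: ((G,A,U),((C,E,H),((R,N,P),X,L)));
Scan left-to-right; a leaf is any maximal label run not followed by '(':
  pos 2: leaf 'G' → count = 1
  pos 4: leaf 'A' → count = 2
  pos 6: leaf 'U' → count = 3
  pos 11: leaf 'C' → count = 4
  pos 13: leaf 'E' → count = 5
  pos 15: leaf 'H' → count = 6
  pos 20: leaf 'R' → count = 7
  pos 22: leaf 'N' → count = 8
  pos 24: leaf 'P' → count = 9
  pos 27: leaf 'X' → count = 10
  pos 29: leaf 'L' → count = 11
Total leaves: 11

Answer: 11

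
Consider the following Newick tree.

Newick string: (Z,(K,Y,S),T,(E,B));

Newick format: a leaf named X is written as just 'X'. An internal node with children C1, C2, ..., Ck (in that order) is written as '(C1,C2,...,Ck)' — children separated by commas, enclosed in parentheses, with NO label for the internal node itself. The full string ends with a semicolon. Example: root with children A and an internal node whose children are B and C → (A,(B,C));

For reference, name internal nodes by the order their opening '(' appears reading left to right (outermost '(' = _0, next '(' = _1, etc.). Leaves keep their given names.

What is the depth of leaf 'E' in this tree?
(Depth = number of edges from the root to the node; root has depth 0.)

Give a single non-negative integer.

Newick: (Z,(K,Y,S),T,(E,B));
Naming internals by '(' encounter order: outermost '(' = _0, next = _1, ...
Query node: E
Path from root: _0 -> _2 -> E
Depth of E: 2 (number of edges from root)

Answer: 2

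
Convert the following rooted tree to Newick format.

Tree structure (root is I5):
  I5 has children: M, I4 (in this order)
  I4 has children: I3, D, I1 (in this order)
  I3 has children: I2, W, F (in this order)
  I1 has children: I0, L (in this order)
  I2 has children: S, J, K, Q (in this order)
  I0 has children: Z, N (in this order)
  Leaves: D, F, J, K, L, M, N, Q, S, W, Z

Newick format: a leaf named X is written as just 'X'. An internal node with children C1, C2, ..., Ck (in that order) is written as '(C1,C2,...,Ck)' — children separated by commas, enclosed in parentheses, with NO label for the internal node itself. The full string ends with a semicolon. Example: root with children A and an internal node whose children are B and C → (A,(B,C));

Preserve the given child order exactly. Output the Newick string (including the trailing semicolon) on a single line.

internal I5 with children ['M', 'I4']
  leaf 'M' → 'M'
  internal I4 with children ['I3', 'D', 'I1']
    internal I3 with children ['I2', 'W', 'F']
      internal I2 with children ['S', 'J', 'K', 'Q']
        leaf 'S' → 'S'
        leaf 'J' → 'J'
        leaf 'K' → 'K'
        leaf 'Q' → 'Q'
      → '(S,J,K,Q)'
      leaf 'W' → 'W'
      leaf 'F' → 'F'
    → '((S,J,K,Q),W,F)'
    leaf 'D' → 'D'
    internal I1 with children ['I0', 'L']
      internal I0 with children ['Z', 'N']
        leaf 'Z' → 'Z'
        leaf 'N' → 'N'
      → '(Z,N)'
      leaf 'L' → 'L'
    → '((Z,N),L)'
  → '(((S,J,K,Q),W,F),D,((Z,N),L))'
→ '(M,(((S,J,K,Q),W,F),D,((Z,N),L)))'
Final: (M,(((S,J,K,Q),W,F),D,((Z,N),L)));

Answer: (M,(((S,J,K,Q),W,F),D,((Z,N),L)));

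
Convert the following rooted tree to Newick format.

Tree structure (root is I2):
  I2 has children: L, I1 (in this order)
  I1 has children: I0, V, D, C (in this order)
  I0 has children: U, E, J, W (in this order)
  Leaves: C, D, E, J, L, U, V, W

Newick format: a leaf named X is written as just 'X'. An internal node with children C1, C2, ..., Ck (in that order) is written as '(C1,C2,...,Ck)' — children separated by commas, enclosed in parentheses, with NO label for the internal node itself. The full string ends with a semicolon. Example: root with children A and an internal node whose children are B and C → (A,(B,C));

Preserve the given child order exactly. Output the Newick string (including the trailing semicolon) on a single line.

Answer: (L,((U,E,J,W),V,D,C));

Derivation:
internal I2 with children ['L', 'I1']
  leaf 'L' → 'L'
  internal I1 with children ['I0', 'V', 'D', 'C']
    internal I0 with children ['U', 'E', 'J', 'W']
      leaf 'U' → 'U'
      leaf 'E' → 'E'
      leaf 'J' → 'J'
      leaf 'W' → 'W'
    → '(U,E,J,W)'
    leaf 'V' → 'V'
    leaf 'D' → 'D'
    leaf 'C' → 'C'
  → '((U,E,J,W),V,D,C)'
→ '(L,((U,E,J,W),V,D,C))'
Final: (L,((U,E,J,W),V,D,C));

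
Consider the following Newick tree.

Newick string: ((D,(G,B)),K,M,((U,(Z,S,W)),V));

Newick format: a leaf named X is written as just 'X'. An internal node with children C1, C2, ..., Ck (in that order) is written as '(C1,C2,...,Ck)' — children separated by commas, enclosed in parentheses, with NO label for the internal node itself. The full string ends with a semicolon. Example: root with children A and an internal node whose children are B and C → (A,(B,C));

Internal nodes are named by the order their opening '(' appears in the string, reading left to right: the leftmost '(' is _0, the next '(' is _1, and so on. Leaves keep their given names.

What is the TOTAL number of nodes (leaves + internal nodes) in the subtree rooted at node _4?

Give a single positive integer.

Newick: ((D,(G,B)),K,M,((U,(Z,S,W)),V));
Locate _4: it is the '(' at position 16 (the 5th '(' reading left to right).
Query: subtree rooted at _4
_4: subtree_size = 1 + 5
  U: subtree_size = 1 + 0
  _5: subtree_size = 1 + 3
    Z: subtree_size = 1 + 0
    S: subtree_size = 1 + 0
    W: subtree_size = 1 + 0
Total subtree size of _4: 6

Answer: 6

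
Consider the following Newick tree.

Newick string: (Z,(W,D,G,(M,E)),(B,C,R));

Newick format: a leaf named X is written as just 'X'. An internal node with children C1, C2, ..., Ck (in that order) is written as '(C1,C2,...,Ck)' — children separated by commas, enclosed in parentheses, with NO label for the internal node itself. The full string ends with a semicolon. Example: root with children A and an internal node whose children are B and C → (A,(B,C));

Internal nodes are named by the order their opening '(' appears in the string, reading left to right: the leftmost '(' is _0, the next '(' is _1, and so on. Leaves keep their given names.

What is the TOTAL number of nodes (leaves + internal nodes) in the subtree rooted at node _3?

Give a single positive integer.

Newick: (Z,(W,D,G,(M,E)),(B,C,R));
Locate _3: it is the '(' at position 17 (the 4th '(' reading left to right).
Query: subtree rooted at _3
_3: subtree_size = 1 + 3
  B: subtree_size = 1 + 0
  C: subtree_size = 1 + 0
  R: subtree_size = 1 + 0
Total subtree size of _3: 4

Answer: 4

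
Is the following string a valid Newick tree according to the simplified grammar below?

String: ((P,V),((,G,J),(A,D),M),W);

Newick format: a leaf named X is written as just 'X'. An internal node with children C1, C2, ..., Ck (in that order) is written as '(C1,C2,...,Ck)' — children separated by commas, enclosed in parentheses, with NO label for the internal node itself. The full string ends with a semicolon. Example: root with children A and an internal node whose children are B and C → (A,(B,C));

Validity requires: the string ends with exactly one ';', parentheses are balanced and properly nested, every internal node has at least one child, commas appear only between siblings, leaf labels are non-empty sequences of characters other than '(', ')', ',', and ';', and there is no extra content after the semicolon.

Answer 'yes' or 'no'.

Answer: no

Derivation:
Input: ((P,V),((,G,J),(A,D),M),W);
Paren balance: 5 '(' vs 5 ')' OK
Ends with single ';': True
Full parse: FAILS (empty leaf label at pos 9)
Valid: False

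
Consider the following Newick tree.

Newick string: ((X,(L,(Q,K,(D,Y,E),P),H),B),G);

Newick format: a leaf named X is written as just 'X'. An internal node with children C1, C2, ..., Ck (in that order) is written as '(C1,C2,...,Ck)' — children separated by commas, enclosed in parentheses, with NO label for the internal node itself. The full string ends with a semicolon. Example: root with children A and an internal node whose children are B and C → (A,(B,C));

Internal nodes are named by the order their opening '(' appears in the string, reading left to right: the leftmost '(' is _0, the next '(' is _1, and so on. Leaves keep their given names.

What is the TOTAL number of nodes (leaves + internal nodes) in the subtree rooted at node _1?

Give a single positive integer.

Answer: 14

Derivation:
Newick: ((X,(L,(Q,K,(D,Y,E),P),H),B),G);
Locate _1: it is the '(' at position 1 (the 2nd '(' reading left to right).
Query: subtree rooted at _1
_1: subtree_size = 1 + 13
  X: subtree_size = 1 + 0
  _2: subtree_size = 1 + 10
    L: subtree_size = 1 + 0
    _3: subtree_size = 1 + 7
      Q: subtree_size = 1 + 0
      K: subtree_size = 1 + 0
      _4: subtree_size = 1 + 3
        D: subtree_size = 1 + 0
        Y: subtree_size = 1 + 0
        E: subtree_size = 1 + 0
      P: subtree_size = 1 + 0
    H: subtree_size = 1 + 0
  B: subtree_size = 1 + 0
Total subtree size of _1: 14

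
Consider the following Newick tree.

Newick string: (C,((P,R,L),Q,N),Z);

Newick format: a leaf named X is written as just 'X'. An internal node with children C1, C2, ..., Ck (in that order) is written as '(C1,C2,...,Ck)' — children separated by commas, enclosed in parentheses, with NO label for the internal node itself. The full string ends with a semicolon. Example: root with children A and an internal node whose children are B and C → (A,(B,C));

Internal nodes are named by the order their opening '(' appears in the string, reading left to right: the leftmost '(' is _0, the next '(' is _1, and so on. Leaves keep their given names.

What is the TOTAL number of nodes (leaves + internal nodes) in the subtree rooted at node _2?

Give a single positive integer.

Newick: (C,((P,R,L),Q,N),Z);
Locate _2: it is the '(' at position 4 (the 3rd '(' reading left to right).
Query: subtree rooted at _2
_2: subtree_size = 1 + 3
  P: subtree_size = 1 + 0
  R: subtree_size = 1 + 0
  L: subtree_size = 1 + 0
Total subtree size of _2: 4

Answer: 4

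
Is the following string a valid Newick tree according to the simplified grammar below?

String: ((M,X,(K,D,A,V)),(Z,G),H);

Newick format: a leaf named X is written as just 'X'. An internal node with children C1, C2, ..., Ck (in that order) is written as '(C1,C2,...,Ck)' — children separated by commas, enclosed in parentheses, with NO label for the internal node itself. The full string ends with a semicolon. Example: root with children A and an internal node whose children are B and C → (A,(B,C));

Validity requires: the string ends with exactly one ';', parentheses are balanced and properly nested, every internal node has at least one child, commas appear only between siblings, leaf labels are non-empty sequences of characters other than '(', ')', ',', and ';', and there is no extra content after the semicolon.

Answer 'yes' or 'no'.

Answer: yes

Derivation:
Input: ((M,X,(K,D,A,V)),(Z,G),H);
Paren balance: 4 '(' vs 4 ')' OK
Ends with single ';': True
Full parse: OK
Valid: True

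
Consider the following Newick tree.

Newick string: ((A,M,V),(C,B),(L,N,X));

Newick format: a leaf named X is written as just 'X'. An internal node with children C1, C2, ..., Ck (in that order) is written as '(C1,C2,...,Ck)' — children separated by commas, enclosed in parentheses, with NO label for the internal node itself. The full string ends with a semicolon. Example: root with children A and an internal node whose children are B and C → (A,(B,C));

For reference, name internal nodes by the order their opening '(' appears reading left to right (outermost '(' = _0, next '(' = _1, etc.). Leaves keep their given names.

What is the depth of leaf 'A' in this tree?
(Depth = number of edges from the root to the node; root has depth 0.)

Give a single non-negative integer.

Answer: 2

Derivation:
Newick: ((A,M,V),(C,B),(L,N,X));
Naming internals by '(' encounter order: outermost '(' = _0, next = _1, ...
Query node: A
Path from root: _0 -> _1 -> A
Depth of A: 2 (number of edges from root)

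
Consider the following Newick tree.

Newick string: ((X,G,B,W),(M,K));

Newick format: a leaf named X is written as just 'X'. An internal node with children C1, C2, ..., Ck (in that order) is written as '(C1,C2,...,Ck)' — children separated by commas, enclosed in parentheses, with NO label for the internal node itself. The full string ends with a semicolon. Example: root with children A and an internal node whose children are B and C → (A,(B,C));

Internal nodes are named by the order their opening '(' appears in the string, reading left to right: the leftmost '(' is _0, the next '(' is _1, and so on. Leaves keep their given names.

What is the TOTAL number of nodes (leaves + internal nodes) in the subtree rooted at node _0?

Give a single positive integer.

Newick: ((X,G,B,W),(M,K));
Locate _0: it is the '(' at position 0 (the 1st '(' reading left to right).
Query: subtree rooted at _0
_0: subtree_size = 1 + 8
  _1: subtree_size = 1 + 4
    X: subtree_size = 1 + 0
    G: subtree_size = 1 + 0
    B: subtree_size = 1 + 0
    W: subtree_size = 1 + 0
  _2: subtree_size = 1 + 2
    M: subtree_size = 1 + 0
    K: subtree_size = 1 + 0
Total subtree size of _0: 9

Answer: 9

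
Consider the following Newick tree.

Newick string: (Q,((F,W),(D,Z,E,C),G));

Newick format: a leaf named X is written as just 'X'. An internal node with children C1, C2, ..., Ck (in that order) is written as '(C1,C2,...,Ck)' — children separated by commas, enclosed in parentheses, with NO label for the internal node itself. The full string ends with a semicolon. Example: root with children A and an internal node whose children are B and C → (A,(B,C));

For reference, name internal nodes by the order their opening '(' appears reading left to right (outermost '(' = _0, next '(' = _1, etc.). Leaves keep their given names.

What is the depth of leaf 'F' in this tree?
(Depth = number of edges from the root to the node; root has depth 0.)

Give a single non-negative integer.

Newick: (Q,((F,W),(D,Z,E,C),G));
Naming internals by '(' encounter order: outermost '(' = _0, next = _1, ...
Query node: F
Path from root: _0 -> _1 -> _2 -> F
Depth of F: 3 (number of edges from root)

Answer: 3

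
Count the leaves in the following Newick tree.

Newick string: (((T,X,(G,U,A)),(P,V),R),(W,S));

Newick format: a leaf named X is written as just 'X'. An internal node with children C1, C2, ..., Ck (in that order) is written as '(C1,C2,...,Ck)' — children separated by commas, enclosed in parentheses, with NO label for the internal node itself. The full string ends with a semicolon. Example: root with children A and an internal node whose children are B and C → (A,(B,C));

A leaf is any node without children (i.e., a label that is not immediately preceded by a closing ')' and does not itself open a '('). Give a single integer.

Newick: (((T,X,(G,U,A)),(P,V),R),(W,S));
Scan left-to-right; a leaf is any maximal label run not followed by '(':
  pos 3: leaf 'T' → count = 1
  pos 5: leaf 'X' → count = 2
  pos 8: leaf 'G' → count = 3
  pos 10: leaf 'U' → count = 4
  pos 12: leaf 'A' → count = 5
  pos 17: leaf 'P' → count = 6
  pos 19: leaf 'V' → count = 7
  pos 22: leaf 'R' → count = 8
  pos 26: leaf 'W' → count = 9
  pos 28: leaf 'S' → count = 10
Total leaves: 10

Answer: 10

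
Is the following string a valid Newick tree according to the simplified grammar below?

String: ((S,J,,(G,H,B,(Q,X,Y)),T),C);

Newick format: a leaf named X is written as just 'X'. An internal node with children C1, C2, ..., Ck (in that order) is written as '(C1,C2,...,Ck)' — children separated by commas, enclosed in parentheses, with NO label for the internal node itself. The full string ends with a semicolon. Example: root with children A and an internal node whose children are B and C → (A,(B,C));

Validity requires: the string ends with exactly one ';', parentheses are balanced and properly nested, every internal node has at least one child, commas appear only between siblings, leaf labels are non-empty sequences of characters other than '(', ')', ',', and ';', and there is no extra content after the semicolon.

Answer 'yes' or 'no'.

Input: ((S,J,,(G,H,B,(Q,X,Y)),T),C);
Paren balance: 4 '(' vs 4 ')' OK
Ends with single ';': True
Full parse: FAILS (empty leaf label at pos 6)
Valid: False

Answer: no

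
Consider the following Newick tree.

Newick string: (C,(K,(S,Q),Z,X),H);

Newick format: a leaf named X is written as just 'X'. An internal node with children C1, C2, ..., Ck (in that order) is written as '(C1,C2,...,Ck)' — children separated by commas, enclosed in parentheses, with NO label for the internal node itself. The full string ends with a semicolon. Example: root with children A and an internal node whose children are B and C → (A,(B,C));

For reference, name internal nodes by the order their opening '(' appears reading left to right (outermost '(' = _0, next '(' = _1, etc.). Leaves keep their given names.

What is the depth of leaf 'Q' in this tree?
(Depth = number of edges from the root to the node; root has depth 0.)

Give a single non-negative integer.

Answer: 3

Derivation:
Newick: (C,(K,(S,Q),Z,X),H);
Naming internals by '(' encounter order: outermost '(' = _0, next = _1, ...
Query node: Q
Path from root: _0 -> _1 -> _2 -> Q
Depth of Q: 3 (number of edges from root)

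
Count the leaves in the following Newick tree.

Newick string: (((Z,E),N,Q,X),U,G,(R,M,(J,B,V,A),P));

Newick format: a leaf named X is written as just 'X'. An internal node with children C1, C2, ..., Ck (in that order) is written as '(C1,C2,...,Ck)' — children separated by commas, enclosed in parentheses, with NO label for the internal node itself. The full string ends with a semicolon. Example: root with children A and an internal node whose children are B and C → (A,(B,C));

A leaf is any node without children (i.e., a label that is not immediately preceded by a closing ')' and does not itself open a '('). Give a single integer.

Newick: (((Z,E),N,Q,X),U,G,(R,M,(J,B,V,A),P));
Scan left-to-right; a leaf is any maximal label run not followed by '(':
  pos 3: leaf 'Z' → count = 1
  pos 5: leaf 'E' → count = 2
  pos 8: leaf 'N' → count = 3
  pos 10: leaf 'Q' → count = 4
  pos 12: leaf 'X' → count = 5
  pos 15: leaf 'U' → count = 6
  pos 17: leaf 'G' → count = 7
  pos 20: leaf 'R' → count = 8
  pos 22: leaf 'M' → count = 9
  pos 25: leaf 'J' → count = 10
  pos 27: leaf 'B' → count = 11
  pos 29: leaf 'V' → count = 12
  pos 31: leaf 'A' → count = 13
  pos 34: leaf 'P' → count = 14
Total leaves: 14

Answer: 14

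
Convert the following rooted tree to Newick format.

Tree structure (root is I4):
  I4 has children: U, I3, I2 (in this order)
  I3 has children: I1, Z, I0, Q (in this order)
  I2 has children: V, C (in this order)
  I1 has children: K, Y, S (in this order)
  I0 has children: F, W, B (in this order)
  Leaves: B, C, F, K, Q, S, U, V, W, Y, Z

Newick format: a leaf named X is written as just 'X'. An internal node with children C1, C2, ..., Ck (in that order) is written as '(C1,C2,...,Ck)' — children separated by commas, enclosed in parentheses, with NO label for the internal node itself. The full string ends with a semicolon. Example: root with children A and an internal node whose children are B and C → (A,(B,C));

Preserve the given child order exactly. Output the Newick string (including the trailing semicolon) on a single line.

internal I4 with children ['U', 'I3', 'I2']
  leaf 'U' → 'U'
  internal I3 with children ['I1', 'Z', 'I0', 'Q']
    internal I1 with children ['K', 'Y', 'S']
      leaf 'K' → 'K'
      leaf 'Y' → 'Y'
      leaf 'S' → 'S'
    → '(K,Y,S)'
    leaf 'Z' → 'Z'
    internal I0 with children ['F', 'W', 'B']
      leaf 'F' → 'F'
      leaf 'W' → 'W'
      leaf 'B' → 'B'
    → '(F,W,B)'
    leaf 'Q' → 'Q'
  → '((K,Y,S),Z,(F,W,B),Q)'
  internal I2 with children ['V', 'C']
    leaf 'V' → 'V'
    leaf 'C' → 'C'
  → '(V,C)'
→ '(U,((K,Y,S),Z,(F,W,B),Q),(V,C))'
Final: (U,((K,Y,S),Z,(F,W,B),Q),(V,C));

Answer: (U,((K,Y,S),Z,(F,W,B),Q),(V,C));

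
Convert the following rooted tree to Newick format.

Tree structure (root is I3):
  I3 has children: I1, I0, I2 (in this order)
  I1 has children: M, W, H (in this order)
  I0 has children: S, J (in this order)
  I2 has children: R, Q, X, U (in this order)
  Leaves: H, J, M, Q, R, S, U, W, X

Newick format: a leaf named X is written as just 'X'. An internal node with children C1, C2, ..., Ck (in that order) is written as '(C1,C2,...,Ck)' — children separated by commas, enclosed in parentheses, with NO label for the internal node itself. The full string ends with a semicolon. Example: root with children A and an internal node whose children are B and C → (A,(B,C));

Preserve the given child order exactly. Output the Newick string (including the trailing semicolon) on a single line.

internal I3 with children ['I1', 'I0', 'I2']
  internal I1 with children ['M', 'W', 'H']
    leaf 'M' → 'M'
    leaf 'W' → 'W'
    leaf 'H' → 'H'
  → '(M,W,H)'
  internal I0 with children ['S', 'J']
    leaf 'S' → 'S'
    leaf 'J' → 'J'
  → '(S,J)'
  internal I2 with children ['R', 'Q', 'X', 'U']
    leaf 'R' → 'R'
    leaf 'Q' → 'Q'
    leaf 'X' → 'X'
    leaf 'U' → 'U'
  → '(R,Q,X,U)'
→ '((M,W,H),(S,J),(R,Q,X,U))'
Final: ((M,W,H),(S,J),(R,Q,X,U));

Answer: ((M,W,H),(S,J),(R,Q,X,U));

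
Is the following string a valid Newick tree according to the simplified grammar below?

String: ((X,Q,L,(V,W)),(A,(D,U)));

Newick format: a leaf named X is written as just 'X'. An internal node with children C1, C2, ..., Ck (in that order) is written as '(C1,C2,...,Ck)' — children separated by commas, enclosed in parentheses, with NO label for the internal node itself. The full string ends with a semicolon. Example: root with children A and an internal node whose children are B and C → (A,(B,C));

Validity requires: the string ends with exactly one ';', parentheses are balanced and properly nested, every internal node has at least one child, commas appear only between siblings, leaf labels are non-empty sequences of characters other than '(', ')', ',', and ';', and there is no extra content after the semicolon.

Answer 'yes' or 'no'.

Input: ((X,Q,L,(V,W)),(A,(D,U)));
Paren balance: 5 '(' vs 5 ')' OK
Ends with single ';': True
Full parse: OK
Valid: True

Answer: yes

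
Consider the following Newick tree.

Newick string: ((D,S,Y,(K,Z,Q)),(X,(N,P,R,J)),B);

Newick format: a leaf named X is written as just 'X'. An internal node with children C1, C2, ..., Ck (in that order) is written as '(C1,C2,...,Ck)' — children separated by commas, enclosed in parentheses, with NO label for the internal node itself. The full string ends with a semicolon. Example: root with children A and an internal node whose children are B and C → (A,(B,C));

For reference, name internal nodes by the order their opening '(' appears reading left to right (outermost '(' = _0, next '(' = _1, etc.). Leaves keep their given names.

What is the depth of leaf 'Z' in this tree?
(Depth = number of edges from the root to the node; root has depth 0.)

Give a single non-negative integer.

Answer: 3

Derivation:
Newick: ((D,S,Y,(K,Z,Q)),(X,(N,P,R,J)),B);
Naming internals by '(' encounter order: outermost '(' = _0, next = _1, ...
Query node: Z
Path from root: _0 -> _1 -> _2 -> Z
Depth of Z: 3 (number of edges from root)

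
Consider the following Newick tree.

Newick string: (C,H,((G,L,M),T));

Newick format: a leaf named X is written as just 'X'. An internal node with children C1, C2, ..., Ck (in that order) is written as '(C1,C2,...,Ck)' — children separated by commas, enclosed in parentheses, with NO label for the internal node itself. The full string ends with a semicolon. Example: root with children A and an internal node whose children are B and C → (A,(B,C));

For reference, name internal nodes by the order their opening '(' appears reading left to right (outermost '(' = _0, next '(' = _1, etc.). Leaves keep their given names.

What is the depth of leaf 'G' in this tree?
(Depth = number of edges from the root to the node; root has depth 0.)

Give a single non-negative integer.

Newick: (C,H,((G,L,M),T));
Naming internals by '(' encounter order: outermost '(' = _0, next = _1, ...
Query node: G
Path from root: _0 -> _1 -> _2 -> G
Depth of G: 3 (number of edges from root)

Answer: 3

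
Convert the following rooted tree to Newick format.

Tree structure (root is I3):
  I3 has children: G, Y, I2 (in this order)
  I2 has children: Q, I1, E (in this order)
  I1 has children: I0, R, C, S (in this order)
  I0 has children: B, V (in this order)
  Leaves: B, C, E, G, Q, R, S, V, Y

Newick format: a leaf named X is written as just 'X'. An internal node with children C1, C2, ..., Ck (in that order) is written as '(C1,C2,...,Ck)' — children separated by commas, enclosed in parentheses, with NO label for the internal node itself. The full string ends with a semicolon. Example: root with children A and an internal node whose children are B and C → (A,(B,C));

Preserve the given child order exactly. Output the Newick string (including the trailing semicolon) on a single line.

Answer: (G,Y,(Q,((B,V),R,C,S),E));

Derivation:
internal I3 with children ['G', 'Y', 'I2']
  leaf 'G' → 'G'
  leaf 'Y' → 'Y'
  internal I2 with children ['Q', 'I1', 'E']
    leaf 'Q' → 'Q'
    internal I1 with children ['I0', 'R', 'C', 'S']
      internal I0 with children ['B', 'V']
        leaf 'B' → 'B'
        leaf 'V' → 'V'
      → '(B,V)'
      leaf 'R' → 'R'
      leaf 'C' → 'C'
      leaf 'S' → 'S'
    → '((B,V),R,C,S)'
    leaf 'E' → 'E'
  → '(Q,((B,V),R,C,S),E)'
→ '(G,Y,(Q,((B,V),R,C,S),E))'
Final: (G,Y,(Q,((B,V),R,C,S),E));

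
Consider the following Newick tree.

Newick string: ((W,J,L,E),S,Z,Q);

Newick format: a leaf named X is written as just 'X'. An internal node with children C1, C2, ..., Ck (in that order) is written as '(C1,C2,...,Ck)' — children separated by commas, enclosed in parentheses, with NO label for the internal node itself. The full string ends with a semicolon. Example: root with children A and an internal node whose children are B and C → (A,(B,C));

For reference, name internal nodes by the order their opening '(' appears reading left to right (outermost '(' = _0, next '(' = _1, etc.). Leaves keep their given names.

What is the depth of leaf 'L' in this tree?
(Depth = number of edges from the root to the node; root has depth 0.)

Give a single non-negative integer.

Answer: 2

Derivation:
Newick: ((W,J,L,E),S,Z,Q);
Naming internals by '(' encounter order: outermost '(' = _0, next = _1, ...
Query node: L
Path from root: _0 -> _1 -> L
Depth of L: 2 (number of edges from root)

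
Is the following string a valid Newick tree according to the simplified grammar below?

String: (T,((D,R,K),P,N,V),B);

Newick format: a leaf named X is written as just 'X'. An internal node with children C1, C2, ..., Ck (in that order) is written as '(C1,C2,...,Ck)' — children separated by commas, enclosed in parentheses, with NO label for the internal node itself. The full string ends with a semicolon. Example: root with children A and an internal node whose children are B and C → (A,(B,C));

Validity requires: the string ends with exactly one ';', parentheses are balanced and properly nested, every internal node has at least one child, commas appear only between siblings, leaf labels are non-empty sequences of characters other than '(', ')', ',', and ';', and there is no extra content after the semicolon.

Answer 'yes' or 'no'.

Answer: yes

Derivation:
Input: (T,((D,R,K),P,N,V),B);
Paren balance: 3 '(' vs 3 ')' OK
Ends with single ';': True
Full parse: OK
Valid: True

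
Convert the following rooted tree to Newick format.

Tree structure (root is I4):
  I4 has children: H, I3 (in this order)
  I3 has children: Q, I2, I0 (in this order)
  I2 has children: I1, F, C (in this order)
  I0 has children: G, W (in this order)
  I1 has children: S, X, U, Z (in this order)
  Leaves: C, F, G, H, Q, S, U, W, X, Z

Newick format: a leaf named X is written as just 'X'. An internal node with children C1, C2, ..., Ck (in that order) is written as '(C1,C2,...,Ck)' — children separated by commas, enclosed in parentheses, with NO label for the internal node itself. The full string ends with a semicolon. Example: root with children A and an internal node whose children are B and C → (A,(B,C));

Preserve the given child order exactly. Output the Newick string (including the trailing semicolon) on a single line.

internal I4 with children ['H', 'I3']
  leaf 'H' → 'H'
  internal I3 with children ['Q', 'I2', 'I0']
    leaf 'Q' → 'Q'
    internal I2 with children ['I1', 'F', 'C']
      internal I1 with children ['S', 'X', 'U', 'Z']
        leaf 'S' → 'S'
        leaf 'X' → 'X'
        leaf 'U' → 'U'
        leaf 'Z' → 'Z'
      → '(S,X,U,Z)'
      leaf 'F' → 'F'
      leaf 'C' → 'C'
    → '((S,X,U,Z),F,C)'
    internal I0 with children ['G', 'W']
      leaf 'G' → 'G'
      leaf 'W' → 'W'
    → '(G,W)'
  → '(Q,((S,X,U,Z),F,C),(G,W))'
→ '(H,(Q,((S,X,U,Z),F,C),(G,W)))'
Final: (H,(Q,((S,X,U,Z),F,C),(G,W)));

Answer: (H,(Q,((S,X,U,Z),F,C),(G,W)));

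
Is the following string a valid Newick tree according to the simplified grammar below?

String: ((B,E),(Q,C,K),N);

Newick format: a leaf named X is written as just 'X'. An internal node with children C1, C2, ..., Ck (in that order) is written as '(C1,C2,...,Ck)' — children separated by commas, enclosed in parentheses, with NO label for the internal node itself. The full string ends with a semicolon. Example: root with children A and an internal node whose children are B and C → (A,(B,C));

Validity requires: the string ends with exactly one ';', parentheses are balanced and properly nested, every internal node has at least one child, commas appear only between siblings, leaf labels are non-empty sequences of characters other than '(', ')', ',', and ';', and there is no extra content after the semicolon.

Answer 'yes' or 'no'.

Answer: yes

Derivation:
Input: ((B,E),(Q,C,K),N);
Paren balance: 3 '(' vs 3 ')' OK
Ends with single ';': True
Full parse: OK
Valid: True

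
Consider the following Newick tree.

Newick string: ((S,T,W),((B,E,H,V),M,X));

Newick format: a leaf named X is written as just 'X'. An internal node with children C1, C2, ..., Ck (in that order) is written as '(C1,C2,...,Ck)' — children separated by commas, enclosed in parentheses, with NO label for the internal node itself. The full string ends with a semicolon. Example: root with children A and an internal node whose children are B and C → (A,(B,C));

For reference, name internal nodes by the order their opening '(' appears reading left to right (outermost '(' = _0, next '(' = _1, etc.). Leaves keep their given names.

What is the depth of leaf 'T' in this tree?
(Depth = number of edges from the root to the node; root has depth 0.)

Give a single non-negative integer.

Newick: ((S,T,W),((B,E,H,V),M,X));
Naming internals by '(' encounter order: outermost '(' = _0, next = _1, ...
Query node: T
Path from root: _0 -> _1 -> T
Depth of T: 2 (number of edges from root)

Answer: 2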